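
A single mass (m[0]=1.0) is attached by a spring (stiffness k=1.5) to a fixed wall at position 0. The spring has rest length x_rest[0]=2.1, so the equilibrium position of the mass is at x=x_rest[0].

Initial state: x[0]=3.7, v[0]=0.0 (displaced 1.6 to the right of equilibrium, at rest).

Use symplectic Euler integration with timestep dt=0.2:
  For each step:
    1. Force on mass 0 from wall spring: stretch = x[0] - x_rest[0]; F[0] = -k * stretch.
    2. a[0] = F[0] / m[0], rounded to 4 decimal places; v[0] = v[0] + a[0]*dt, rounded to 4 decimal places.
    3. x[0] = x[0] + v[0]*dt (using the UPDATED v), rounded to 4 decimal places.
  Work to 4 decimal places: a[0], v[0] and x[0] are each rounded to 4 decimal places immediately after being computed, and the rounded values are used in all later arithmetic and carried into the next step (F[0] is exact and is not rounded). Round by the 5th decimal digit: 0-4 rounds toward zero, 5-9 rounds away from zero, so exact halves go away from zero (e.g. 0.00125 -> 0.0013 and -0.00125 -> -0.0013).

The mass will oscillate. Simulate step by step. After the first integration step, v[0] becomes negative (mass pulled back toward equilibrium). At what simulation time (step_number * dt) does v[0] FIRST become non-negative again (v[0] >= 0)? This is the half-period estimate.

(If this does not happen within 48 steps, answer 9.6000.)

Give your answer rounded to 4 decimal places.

Answer: 2.6000

Derivation:
Step 0: x=[3.7000] v=[0.0000]
Step 1: x=[3.6040] v=[-0.4800]
Step 2: x=[3.4178] v=[-0.9312]
Step 3: x=[3.1525] v=[-1.3265]
Step 4: x=[2.8240] v=[-1.6423]
Step 5: x=[2.4521] v=[-1.8595]
Step 6: x=[2.0591] v=[-1.9651]
Step 7: x=[1.6685] v=[-1.9528]
Step 8: x=[1.3038] v=[-1.8233]
Step 9: x=[0.9869] v=[-1.5844]
Step 10: x=[0.7368] v=[-1.2505]
Step 11: x=[0.5685] v=[-0.8415]
Step 12: x=[0.4921] v=[-0.3820]
Step 13: x=[0.5122] v=[0.1004]
First v>=0 after going negative at step 13, time=2.6000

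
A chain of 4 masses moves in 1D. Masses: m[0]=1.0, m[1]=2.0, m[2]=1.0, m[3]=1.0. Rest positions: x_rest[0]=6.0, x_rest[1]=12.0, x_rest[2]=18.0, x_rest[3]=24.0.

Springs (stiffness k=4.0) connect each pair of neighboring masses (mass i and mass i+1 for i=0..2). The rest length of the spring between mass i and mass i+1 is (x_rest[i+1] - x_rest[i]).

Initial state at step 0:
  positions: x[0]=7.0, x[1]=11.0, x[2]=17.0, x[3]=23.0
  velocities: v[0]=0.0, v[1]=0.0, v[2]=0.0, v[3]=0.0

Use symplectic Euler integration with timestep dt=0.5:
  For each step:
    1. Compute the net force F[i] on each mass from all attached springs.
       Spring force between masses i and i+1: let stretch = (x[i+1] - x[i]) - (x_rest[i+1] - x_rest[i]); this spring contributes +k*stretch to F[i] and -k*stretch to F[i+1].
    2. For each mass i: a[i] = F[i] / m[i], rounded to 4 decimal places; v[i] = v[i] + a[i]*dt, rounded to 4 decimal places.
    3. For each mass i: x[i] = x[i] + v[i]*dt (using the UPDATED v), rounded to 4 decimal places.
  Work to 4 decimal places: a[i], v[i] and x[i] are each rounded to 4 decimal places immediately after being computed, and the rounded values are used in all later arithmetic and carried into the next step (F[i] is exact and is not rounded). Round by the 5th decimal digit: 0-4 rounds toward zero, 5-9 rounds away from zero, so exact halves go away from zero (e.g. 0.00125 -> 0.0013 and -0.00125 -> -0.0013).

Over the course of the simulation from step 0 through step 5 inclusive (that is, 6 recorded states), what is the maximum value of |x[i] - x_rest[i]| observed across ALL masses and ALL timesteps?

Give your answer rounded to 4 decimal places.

Answer: 2.0000

Derivation:
Step 0: x=[7.0000 11.0000 17.0000 23.0000] v=[0.0000 0.0000 0.0000 0.0000]
Step 1: x=[5.0000 12.0000 17.0000 23.0000] v=[-4.0000 2.0000 0.0000 0.0000]
Step 2: x=[4.0000 12.0000 18.0000 23.0000] v=[-2.0000 0.0000 2.0000 0.0000]
Step 3: x=[5.0000 11.0000 18.0000 24.0000] v=[2.0000 -2.0000 0.0000 2.0000]
Step 4: x=[6.0000 10.5000 17.0000 25.0000] v=[2.0000 -1.0000 -2.0000 2.0000]
Step 5: x=[5.5000 11.0000 17.5000 24.0000] v=[-1.0000 1.0000 1.0000 -2.0000]
Max displacement = 2.0000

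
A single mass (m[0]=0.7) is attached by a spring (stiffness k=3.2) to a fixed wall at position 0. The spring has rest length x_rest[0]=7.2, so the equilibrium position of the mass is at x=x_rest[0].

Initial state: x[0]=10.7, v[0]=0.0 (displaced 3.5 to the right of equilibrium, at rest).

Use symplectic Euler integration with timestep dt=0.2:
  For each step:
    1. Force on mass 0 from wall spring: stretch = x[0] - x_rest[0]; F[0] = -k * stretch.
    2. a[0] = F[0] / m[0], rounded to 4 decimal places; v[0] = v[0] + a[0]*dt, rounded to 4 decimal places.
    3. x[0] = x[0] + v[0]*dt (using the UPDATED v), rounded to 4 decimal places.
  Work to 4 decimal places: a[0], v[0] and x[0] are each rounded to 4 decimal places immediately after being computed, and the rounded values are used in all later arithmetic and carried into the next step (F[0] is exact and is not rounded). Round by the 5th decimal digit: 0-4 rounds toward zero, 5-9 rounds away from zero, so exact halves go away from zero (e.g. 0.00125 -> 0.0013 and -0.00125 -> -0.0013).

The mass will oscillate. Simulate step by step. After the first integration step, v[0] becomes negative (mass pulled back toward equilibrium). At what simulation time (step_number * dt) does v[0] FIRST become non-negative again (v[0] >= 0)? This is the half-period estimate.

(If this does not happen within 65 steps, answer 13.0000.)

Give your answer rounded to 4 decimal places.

Answer: 1.6000

Derivation:
Step 0: x=[10.7000] v=[0.0000]
Step 1: x=[10.0600] v=[-3.2000]
Step 2: x=[8.8970] v=[-5.8149]
Step 3: x=[7.4237] v=[-7.3664]
Step 4: x=[5.9095] v=[-7.5709]
Step 5: x=[4.6313] v=[-6.3910]
Step 6: x=[3.8228] v=[-4.0425]
Step 7: x=[3.6318] v=[-0.9548]
Step 8: x=[4.0933] v=[2.3076]
First v>=0 after going negative at step 8, time=1.6000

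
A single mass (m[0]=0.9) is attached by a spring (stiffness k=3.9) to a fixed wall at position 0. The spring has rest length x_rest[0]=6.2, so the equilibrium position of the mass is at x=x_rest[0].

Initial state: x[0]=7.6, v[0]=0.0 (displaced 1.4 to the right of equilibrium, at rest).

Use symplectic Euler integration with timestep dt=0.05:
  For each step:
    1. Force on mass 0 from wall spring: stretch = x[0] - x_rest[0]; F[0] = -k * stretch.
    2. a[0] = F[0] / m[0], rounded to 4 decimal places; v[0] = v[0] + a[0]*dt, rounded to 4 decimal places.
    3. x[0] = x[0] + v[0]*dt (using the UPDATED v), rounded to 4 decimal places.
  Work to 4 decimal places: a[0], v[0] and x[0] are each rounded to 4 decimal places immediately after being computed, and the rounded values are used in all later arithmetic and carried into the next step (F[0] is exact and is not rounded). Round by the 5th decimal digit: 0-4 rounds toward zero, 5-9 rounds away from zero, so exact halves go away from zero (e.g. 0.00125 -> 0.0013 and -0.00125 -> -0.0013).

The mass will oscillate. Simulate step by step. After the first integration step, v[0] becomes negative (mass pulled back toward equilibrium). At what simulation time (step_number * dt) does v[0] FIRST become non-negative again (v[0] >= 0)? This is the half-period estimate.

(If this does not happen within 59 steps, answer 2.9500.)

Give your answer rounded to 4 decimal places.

Step 0: x=[7.6000] v=[0.0000]
Step 1: x=[7.5848] v=[-0.3033]
Step 2: x=[7.5546] v=[-0.6033]
Step 3: x=[7.5098] v=[-0.8968]
Step 4: x=[7.4508] v=[-1.1806]
Step 5: x=[7.3782] v=[-1.4516]
Step 6: x=[7.2929] v=[-1.7069]
Step 7: x=[7.1957] v=[-1.9437]
Step 8: x=[7.0877] v=[-2.1594]
Step 9: x=[6.9701] v=[-2.3517]
Step 10: x=[6.8442] v=[-2.5186]
Step 11: x=[6.7113] v=[-2.6582]
Step 12: x=[6.5729] v=[-2.7690]
Step 13: x=[6.4304] v=[-2.8498]
Step 14: x=[6.2854] v=[-2.8997]
Step 15: x=[6.1395] v=[-2.9182]
Step 16: x=[5.9942] v=[-2.9051]
Step 17: x=[5.8512] v=[-2.8605]
Step 18: x=[5.7120] v=[-2.7849]
Step 19: x=[5.5780] v=[-2.6792]
Step 20: x=[5.4508] v=[-2.5444]
Step 21: x=[5.3317] v=[-2.3821]
Step 22: x=[5.2220] v=[-2.1940]
Step 23: x=[5.1229] v=[-1.9821]
Step 24: x=[5.0355] v=[-1.7487]
Step 25: x=[4.9607] v=[-1.4964]
Step 26: x=[4.8993] v=[-1.2279]
Step 27: x=[4.8520] v=[-0.9461]
Step 28: x=[4.8193] v=[-0.6540]
Step 29: x=[4.8016] v=[-0.3549]
Step 30: x=[4.7990] v=[-0.0519]
Step 31: x=[4.8116] v=[0.2517]
First v>=0 after going negative at step 31, time=1.5500

Answer: 1.5500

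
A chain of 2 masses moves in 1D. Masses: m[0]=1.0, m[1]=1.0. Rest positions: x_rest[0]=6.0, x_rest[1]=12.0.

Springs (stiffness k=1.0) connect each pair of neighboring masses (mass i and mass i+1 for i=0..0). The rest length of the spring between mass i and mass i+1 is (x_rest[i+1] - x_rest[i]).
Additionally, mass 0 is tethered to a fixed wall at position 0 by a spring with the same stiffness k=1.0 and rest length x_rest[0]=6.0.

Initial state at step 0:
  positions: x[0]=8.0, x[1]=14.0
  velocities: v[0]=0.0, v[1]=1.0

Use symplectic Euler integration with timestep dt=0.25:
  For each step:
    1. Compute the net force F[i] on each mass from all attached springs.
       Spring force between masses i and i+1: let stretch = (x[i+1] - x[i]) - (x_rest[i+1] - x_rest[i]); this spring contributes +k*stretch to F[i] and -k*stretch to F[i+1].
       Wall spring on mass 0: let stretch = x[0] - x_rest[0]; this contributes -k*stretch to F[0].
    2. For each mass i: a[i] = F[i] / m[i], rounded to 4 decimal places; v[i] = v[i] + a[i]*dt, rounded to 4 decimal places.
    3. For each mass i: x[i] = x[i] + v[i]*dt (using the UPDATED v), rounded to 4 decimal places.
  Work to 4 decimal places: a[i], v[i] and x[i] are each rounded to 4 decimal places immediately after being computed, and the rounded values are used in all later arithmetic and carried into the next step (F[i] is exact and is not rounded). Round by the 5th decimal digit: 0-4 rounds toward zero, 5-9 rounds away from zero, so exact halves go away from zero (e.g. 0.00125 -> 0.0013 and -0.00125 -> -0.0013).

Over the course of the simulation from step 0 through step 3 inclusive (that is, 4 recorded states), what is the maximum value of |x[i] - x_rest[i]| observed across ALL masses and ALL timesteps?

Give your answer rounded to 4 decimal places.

Step 0: x=[8.0000 14.0000] v=[0.0000 1.0000]
Step 1: x=[7.8750 14.2500] v=[-0.5000 1.0000]
Step 2: x=[7.6563 14.4766] v=[-0.8750 0.9063]
Step 3: x=[7.3853 14.6519] v=[-1.0840 0.7012]
Max displacement = 2.6519

Answer: 2.6519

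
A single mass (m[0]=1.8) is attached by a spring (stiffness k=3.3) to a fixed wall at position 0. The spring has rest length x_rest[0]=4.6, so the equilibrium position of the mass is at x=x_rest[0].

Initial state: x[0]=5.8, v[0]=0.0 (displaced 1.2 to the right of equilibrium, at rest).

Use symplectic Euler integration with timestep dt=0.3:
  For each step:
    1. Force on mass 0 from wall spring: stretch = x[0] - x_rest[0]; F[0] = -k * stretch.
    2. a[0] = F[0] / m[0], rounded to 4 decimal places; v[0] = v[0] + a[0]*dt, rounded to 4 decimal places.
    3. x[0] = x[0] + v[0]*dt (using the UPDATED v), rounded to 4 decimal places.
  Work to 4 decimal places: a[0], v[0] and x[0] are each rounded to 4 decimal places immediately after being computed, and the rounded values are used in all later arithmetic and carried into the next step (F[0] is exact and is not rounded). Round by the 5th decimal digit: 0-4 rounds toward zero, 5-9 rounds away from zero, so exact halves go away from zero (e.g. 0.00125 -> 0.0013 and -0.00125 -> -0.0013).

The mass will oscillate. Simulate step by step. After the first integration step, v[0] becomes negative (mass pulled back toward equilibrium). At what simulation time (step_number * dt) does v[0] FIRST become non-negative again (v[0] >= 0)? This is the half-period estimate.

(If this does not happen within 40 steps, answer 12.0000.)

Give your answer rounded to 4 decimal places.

Answer: 2.4000

Derivation:
Step 0: x=[5.8000] v=[0.0000]
Step 1: x=[5.6020] v=[-0.6600]
Step 2: x=[5.2387] v=[-1.2111]
Step 3: x=[4.7700] v=[-1.5624]
Step 4: x=[4.2732] v=[-1.6559]
Step 5: x=[3.8303] v=[-1.4762]
Step 6: x=[3.5144] v=[-1.0529]
Step 7: x=[3.3777] v=[-0.4558]
Step 8: x=[3.4427] v=[0.2165]
First v>=0 after going negative at step 8, time=2.4000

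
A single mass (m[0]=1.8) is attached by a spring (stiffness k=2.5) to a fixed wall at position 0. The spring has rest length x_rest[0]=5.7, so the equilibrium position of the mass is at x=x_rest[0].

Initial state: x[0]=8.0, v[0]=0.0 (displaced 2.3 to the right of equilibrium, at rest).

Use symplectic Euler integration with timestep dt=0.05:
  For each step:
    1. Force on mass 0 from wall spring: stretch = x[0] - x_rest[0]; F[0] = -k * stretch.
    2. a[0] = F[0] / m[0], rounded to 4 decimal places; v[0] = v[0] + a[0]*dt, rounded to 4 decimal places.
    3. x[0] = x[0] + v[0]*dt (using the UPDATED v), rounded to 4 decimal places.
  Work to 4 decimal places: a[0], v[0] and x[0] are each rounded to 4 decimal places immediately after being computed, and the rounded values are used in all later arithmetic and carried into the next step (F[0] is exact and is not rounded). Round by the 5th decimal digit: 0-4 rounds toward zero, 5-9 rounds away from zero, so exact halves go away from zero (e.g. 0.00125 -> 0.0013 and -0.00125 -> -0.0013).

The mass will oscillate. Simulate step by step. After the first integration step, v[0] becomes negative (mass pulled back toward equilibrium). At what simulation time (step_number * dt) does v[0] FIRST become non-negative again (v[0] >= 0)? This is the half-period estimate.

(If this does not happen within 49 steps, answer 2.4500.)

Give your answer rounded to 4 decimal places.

Answer: 2.4500

Derivation:
Step 0: x=[8.0000] v=[0.0000]
Step 1: x=[7.9920] v=[-0.1597]
Step 2: x=[7.9761] v=[-0.3189]
Step 3: x=[7.9523] v=[-0.4770]
Step 4: x=[7.9206] v=[-0.6334]
Step 5: x=[7.8812] v=[-0.7876]
Step 6: x=[7.8342] v=[-0.9391]
Step 7: x=[7.7798] v=[-1.0873]
Step 8: x=[7.7182] v=[-1.2317]
Step 9: x=[7.6496] v=[-1.3719]
Step 10: x=[7.5742] v=[-1.5073]
Step 11: x=[7.4923] v=[-1.6375]
Step 12: x=[7.4042] v=[-1.7620]
Step 13: x=[7.3102] v=[-1.8803]
Step 14: x=[7.2106] v=[-1.9921]
Step 15: x=[7.1058] v=[-2.0970]
Step 16: x=[6.9961] v=[-2.1946]
Step 17: x=[6.8819] v=[-2.2846]
Step 18: x=[6.7636] v=[-2.3667]
Step 19: x=[6.6416] v=[-2.4406]
Step 20: x=[6.5163] v=[-2.5060]
Step 21: x=[6.3882] v=[-2.5627]
Step 22: x=[6.2577] v=[-2.6105]
Step 23: x=[6.1252] v=[-2.6492]
Step 24: x=[5.9913] v=[-2.6787]
Step 25: x=[5.8564] v=[-2.6989]
Step 26: x=[5.7209] v=[-2.7098]
Step 27: x=[5.5853] v=[-2.7113]
Step 28: x=[5.4501] v=[-2.7033]
Step 29: x=[5.3158] v=[-2.6859]
Step 30: x=[5.1828] v=[-2.6592]
Step 31: x=[5.0516] v=[-2.6233]
Step 32: x=[4.9227] v=[-2.5783]
Step 33: x=[4.7965] v=[-2.5243]
Step 34: x=[4.6734] v=[-2.4616]
Step 35: x=[4.5539] v=[-2.3903]
Step 36: x=[4.4384] v=[-2.3107]
Step 37: x=[4.3272] v=[-2.2231]
Step 38: x=[4.2208] v=[-2.1278]
Step 39: x=[4.1195] v=[-2.0251]
Step 40: x=[4.0237] v=[-1.9153]
Step 41: x=[3.9338] v=[-1.7989]
Step 42: x=[3.8500] v=[-1.6762]
Step 43: x=[3.7726] v=[-1.5477]
Step 44: x=[3.7019] v=[-1.4139]
Step 45: x=[3.6381] v=[-1.2751]
Step 46: x=[3.5815] v=[-1.1319]
Step 47: x=[3.5323] v=[-0.9848]
Step 48: x=[3.4906] v=[-0.8343]
Step 49: x=[3.4566] v=[-0.6809]
v[0] did not become non-negative within 49 steps; using fallback time=2.4500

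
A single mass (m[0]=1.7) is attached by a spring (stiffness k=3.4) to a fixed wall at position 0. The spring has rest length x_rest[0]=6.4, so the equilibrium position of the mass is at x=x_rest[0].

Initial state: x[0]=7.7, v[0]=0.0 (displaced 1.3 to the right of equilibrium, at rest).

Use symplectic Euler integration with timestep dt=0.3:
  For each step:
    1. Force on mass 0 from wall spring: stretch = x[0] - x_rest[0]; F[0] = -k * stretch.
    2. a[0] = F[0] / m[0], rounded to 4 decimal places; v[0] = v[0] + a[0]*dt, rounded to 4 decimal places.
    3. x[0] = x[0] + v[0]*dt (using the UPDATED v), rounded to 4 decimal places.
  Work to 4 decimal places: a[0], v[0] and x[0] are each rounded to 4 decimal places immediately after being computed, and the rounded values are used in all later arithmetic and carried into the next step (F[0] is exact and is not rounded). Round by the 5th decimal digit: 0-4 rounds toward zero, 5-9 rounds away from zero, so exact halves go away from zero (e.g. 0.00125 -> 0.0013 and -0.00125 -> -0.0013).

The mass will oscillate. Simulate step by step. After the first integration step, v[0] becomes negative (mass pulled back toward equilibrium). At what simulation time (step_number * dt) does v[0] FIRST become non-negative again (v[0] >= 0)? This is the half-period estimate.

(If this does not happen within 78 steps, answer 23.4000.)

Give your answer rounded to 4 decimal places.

Step 0: x=[7.7000] v=[0.0000]
Step 1: x=[7.4660] v=[-0.7800]
Step 2: x=[7.0401] v=[-1.4196]
Step 3: x=[6.4990] v=[-1.8037]
Step 4: x=[5.9401] v=[-1.8631]
Step 5: x=[5.4639] v=[-1.5872]
Step 6: x=[5.1563] v=[-1.0255]
Step 7: x=[5.0725] v=[-0.2793]
Step 8: x=[5.2277] v=[0.5172]
First v>=0 after going negative at step 8, time=2.4000

Answer: 2.4000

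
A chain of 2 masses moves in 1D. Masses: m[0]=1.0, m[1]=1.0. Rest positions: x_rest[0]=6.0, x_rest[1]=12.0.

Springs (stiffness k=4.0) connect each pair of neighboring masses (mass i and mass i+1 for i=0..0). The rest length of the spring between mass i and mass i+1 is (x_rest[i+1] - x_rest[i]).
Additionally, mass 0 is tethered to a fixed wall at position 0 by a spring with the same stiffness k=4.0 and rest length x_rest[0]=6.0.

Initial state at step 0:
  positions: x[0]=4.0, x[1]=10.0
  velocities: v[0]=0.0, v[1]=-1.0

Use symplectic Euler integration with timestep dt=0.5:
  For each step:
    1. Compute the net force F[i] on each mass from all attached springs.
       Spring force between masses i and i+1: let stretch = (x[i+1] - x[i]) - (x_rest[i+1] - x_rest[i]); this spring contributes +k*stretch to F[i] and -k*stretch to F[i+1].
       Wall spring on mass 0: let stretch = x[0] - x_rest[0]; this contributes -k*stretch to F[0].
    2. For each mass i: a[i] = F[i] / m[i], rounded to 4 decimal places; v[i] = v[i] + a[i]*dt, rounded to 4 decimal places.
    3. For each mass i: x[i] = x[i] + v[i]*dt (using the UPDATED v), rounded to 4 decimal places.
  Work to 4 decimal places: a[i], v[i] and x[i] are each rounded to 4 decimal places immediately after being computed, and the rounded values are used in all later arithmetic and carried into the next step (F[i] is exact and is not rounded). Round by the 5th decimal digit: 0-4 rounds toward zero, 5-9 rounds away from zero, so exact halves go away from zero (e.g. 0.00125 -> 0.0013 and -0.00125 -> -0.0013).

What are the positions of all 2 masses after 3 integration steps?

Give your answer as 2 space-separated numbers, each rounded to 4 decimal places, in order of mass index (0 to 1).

Answer: 5.5000 13.5000

Derivation:
Step 0: x=[4.0000 10.0000] v=[0.0000 -1.0000]
Step 1: x=[6.0000 9.5000] v=[4.0000 -1.0000]
Step 2: x=[5.5000 11.5000] v=[-1.0000 4.0000]
Step 3: x=[5.5000 13.5000] v=[0.0000 4.0000]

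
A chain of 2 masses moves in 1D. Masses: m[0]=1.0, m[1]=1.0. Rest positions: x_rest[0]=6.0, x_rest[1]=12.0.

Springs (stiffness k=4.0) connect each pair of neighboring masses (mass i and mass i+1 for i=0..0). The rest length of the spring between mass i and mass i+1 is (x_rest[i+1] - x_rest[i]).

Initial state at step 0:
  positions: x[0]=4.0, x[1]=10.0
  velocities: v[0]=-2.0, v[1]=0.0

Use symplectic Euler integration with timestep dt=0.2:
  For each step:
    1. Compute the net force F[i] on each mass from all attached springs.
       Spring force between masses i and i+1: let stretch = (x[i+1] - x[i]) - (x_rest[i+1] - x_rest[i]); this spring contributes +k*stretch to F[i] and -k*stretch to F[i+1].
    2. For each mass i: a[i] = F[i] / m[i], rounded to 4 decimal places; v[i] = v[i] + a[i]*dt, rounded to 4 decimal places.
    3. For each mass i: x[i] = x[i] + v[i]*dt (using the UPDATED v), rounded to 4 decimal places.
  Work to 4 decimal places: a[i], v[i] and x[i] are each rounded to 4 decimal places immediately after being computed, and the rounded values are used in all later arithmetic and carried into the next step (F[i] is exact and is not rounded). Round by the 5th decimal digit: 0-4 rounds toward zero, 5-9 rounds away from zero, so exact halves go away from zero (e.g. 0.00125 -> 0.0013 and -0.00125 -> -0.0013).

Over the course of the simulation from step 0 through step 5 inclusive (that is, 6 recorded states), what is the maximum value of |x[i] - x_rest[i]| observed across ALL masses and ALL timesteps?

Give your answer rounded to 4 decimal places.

Answer: 3.0997

Derivation:
Step 0: x=[4.0000 10.0000] v=[-2.0000 0.0000]
Step 1: x=[3.6000 10.0000] v=[-2.0000 0.0000]
Step 2: x=[3.2640 9.9360] v=[-1.6800 -0.3200]
Step 3: x=[3.0355 9.7645] v=[-1.1424 -0.8576]
Step 4: x=[2.9237 9.4763] v=[-0.5592 -1.4408]
Step 5: x=[2.9003 9.0997] v=[-0.1171 -1.8829]
Max displacement = 3.0997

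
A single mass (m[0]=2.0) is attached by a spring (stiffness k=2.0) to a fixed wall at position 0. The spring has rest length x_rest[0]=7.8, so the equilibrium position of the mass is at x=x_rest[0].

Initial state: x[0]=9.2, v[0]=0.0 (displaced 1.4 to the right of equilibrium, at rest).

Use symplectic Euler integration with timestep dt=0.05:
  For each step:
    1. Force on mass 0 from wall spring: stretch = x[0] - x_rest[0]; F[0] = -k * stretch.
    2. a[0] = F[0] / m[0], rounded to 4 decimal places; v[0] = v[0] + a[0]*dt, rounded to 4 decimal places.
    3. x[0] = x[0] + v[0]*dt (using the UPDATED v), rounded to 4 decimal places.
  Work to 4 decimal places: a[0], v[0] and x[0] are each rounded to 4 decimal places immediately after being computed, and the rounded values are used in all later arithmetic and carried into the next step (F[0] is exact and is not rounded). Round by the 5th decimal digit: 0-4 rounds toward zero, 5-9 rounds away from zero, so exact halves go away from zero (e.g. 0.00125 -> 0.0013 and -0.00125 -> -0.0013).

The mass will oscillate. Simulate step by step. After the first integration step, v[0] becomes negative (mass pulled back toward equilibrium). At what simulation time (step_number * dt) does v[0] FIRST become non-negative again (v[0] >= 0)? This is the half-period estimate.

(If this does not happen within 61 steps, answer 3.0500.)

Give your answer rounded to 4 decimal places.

Answer: 3.0500

Derivation:
Step 0: x=[9.2000] v=[0.0000]
Step 1: x=[9.1965] v=[-0.0700]
Step 2: x=[9.1895] v=[-0.1398]
Step 3: x=[9.1790] v=[-0.2093]
Step 4: x=[9.1651] v=[-0.2783]
Step 5: x=[9.1478] v=[-0.3466]
Step 6: x=[9.1271] v=[-0.4140]
Step 7: x=[9.1031] v=[-0.4804]
Step 8: x=[9.0758] v=[-0.5456]
Step 9: x=[9.0453] v=[-0.6094]
Step 10: x=[9.0117] v=[-0.6717]
Step 11: x=[8.9751] v=[-0.7323]
Step 12: x=[8.9355] v=[-0.7911]
Step 13: x=[8.8931] v=[-0.8479]
Step 14: x=[8.8480] v=[-0.9026]
Step 15: x=[8.8003] v=[-0.9550]
Step 16: x=[8.7501] v=[-1.0050]
Step 17: x=[8.6975] v=[-1.0525]
Step 18: x=[8.6426] v=[-1.0974]
Step 19: x=[8.5856] v=[-1.1395]
Step 20: x=[8.5267] v=[-1.1788]
Step 21: x=[8.4659] v=[-1.2151]
Step 22: x=[8.4035] v=[-1.2484]
Step 23: x=[8.3396] v=[-1.2786]
Step 24: x=[8.2743] v=[-1.3056]
Step 25: x=[8.2078] v=[-1.3293]
Step 26: x=[8.1403] v=[-1.3497]
Step 27: x=[8.0720] v=[-1.3667]
Step 28: x=[8.0030] v=[-1.3803]
Step 29: x=[7.9335] v=[-1.3905]
Step 30: x=[7.8636] v=[-1.3972]
Step 31: x=[7.7936] v=[-1.4004]
Step 32: x=[7.7236] v=[-1.4001]
Step 33: x=[7.6538] v=[-1.3963]
Step 34: x=[7.5844] v=[-1.3890]
Step 35: x=[7.5155] v=[-1.3782]
Step 36: x=[7.4473] v=[-1.3640]
Step 37: x=[7.3800] v=[-1.3464]
Step 38: x=[7.3137] v=[-1.3254]
Step 39: x=[7.2486] v=[-1.3011]
Step 40: x=[7.1849] v=[-1.2735]
Step 41: x=[7.1228] v=[-1.2427]
Step 42: x=[7.0624] v=[-1.2088]
Step 43: x=[7.0038] v=[-1.1719]
Step 44: x=[6.9472] v=[-1.1321]
Step 45: x=[6.8927] v=[-1.0895]
Step 46: x=[6.8405] v=[-1.0441]
Step 47: x=[6.7907] v=[-0.9961]
Step 48: x=[6.7434] v=[-0.9456]
Step 49: x=[6.6988] v=[-0.8928]
Step 50: x=[6.6569] v=[-0.8377]
Step 51: x=[6.6179] v=[-0.7805]
Step 52: x=[6.5818] v=[-0.7214]
Step 53: x=[6.5488] v=[-0.6605]
Step 54: x=[6.5189] v=[-0.5979]
Step 55: x=[6.4922] v=[-0.5338]
Step 56: x=[6.4688] v=[-0.4684]
Step 57: x=[6.4487] v=[-0.4018]
Step 58: x=[6.4320] v=[-0.3342]
Step 59: x=[6.4187] v=[-0.2658]
Step 60: x=[6.4089] v=[-0.1967]
Step 61: x=[6.4025] v=[-0.1271]
v[0] did not become non-negative within 61 steps; using fallback time=3.0500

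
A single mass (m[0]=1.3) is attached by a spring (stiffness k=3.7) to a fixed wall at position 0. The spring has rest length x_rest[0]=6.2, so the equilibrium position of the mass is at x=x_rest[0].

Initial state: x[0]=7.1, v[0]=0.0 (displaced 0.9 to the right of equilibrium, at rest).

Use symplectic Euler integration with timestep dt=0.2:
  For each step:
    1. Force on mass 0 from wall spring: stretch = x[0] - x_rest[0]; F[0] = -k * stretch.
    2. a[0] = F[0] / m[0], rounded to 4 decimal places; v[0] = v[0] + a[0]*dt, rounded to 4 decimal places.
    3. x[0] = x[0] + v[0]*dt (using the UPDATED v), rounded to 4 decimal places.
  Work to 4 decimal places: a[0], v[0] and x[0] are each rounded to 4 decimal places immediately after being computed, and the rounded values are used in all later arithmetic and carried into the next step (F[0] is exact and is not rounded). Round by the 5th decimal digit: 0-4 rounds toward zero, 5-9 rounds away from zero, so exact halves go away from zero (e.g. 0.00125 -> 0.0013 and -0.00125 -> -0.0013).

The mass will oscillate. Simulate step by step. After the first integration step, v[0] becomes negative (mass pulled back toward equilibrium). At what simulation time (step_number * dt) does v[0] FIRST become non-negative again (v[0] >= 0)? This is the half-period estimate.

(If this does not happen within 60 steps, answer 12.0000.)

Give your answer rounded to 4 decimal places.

Step 0: x=[7.1000] v=[0.0000]
Step 1: x=[6.9975] v=[-0.5123]
Step 2: x=[6.8042] v=[-0.9663]
Step 3: x=[6.5422] v=[-1.3102]
Step 4: x=[6.2412] v=[-1.5050]
Step 5: x=[5.9355] v=[-1.5285]
Step 6: x=[5.6599] v=[-1.3779]
Step 7: x=[5.4458] v=[-1.0705]
Step 8: x=[5.3176] v=[-0.6412]
Step 9: x=[5.2898] v=[-0.1389]
Step 10: x=[5.3656] v=[0.3792]
First v>=0 after going negative at step 10, time=2.0000

Answer: 2.0000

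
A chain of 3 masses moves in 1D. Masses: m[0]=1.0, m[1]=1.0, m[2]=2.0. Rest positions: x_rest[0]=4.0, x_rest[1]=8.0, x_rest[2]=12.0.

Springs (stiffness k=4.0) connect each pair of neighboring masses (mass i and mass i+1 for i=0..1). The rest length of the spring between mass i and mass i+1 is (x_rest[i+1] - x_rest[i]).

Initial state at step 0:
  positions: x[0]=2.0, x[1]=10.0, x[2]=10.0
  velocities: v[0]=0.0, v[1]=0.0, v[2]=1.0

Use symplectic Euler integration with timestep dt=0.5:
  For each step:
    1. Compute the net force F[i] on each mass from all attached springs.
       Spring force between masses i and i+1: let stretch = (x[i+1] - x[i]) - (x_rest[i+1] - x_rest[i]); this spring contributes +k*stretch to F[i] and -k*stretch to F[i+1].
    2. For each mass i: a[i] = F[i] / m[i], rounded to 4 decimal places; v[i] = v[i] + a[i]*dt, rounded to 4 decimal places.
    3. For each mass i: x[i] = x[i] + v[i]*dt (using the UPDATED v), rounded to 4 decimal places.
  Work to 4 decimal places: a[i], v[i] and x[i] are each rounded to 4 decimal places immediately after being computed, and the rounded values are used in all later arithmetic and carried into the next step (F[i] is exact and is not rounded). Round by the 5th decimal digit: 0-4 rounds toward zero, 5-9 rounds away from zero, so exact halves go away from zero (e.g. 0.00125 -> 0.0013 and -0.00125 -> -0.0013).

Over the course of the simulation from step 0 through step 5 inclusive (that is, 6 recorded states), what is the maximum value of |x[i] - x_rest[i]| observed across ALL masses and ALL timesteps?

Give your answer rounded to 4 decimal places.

Answer: 6.0000

Derivation:
Step 0: x=[2.0000 10.0000 10.0000] v=[0.0000 0.0000 1.0000]
Step 1: x=[6.0000 2.0000 12.5000] v=[8.0000 -16.0000 5.0000]
Step 2: x=[2.0000 8.5000 11.7500] v=[-8.0000 13.0000 -1.5000]
Step 3: x=[0.5000 11.7500 11.3750] v=[-3.0000 6.5000 -0.7500]
Step 4: x=[6.2500 3.3750 13.1875] v=[11.5000 -16.7500 3.6250]
Step 5: x=[5.1250 7.6875 12.0938] v=[-2.2500 8.6250 -2.1875]
Max displacement = 6.0000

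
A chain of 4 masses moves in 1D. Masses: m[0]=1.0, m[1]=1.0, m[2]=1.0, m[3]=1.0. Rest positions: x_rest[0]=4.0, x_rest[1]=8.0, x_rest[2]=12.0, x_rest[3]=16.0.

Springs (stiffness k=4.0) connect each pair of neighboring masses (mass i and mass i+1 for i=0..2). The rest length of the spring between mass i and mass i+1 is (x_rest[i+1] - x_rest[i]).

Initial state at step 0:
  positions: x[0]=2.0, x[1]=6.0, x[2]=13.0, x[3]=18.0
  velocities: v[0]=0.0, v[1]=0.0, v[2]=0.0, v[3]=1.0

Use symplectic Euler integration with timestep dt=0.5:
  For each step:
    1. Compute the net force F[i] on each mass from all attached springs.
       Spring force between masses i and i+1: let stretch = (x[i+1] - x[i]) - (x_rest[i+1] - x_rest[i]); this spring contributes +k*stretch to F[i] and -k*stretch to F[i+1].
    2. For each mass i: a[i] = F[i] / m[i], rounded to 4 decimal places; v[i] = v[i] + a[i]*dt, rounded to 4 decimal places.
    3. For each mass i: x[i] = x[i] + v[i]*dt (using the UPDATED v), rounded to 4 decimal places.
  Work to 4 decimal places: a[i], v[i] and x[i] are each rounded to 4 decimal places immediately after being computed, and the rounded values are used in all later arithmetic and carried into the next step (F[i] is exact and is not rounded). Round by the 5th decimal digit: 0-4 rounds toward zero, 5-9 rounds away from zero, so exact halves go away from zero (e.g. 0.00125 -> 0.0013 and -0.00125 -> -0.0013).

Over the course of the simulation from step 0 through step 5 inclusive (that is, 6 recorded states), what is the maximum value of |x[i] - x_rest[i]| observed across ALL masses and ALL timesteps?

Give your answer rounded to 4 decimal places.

Step 0: x=[2.0000 6.0000 13.0000 18.0000] v=[0.0000 0.0000 0.0000 1.0000]
Step 1: x=[2.0000 9.0000 11.0000 17.5000] v=[0.0000 6.0000 -4.0000 -1.0000]
Step 2: x=[5.0000 7.0000 13.5000 14.5000] v=[6.0000 -4.0000 5.0000 -6.0000]
Step 3: x=[6.0000 9.5000 10.5000 14.5000] v=[2.0000 5.0000 -6.0000 0.0000]
Step 4: x=[6.5000 9.5000 10.5000 14.5000] v=[1.0000 0.0000 0.0000 0.0000]
Step 5: x=[6.0000 7.5000 13.5000 14.5000] v=[-1.0000 -4.0000 6.0000 0.0000]
Max displacement = 2.5000

Answer: 2.5000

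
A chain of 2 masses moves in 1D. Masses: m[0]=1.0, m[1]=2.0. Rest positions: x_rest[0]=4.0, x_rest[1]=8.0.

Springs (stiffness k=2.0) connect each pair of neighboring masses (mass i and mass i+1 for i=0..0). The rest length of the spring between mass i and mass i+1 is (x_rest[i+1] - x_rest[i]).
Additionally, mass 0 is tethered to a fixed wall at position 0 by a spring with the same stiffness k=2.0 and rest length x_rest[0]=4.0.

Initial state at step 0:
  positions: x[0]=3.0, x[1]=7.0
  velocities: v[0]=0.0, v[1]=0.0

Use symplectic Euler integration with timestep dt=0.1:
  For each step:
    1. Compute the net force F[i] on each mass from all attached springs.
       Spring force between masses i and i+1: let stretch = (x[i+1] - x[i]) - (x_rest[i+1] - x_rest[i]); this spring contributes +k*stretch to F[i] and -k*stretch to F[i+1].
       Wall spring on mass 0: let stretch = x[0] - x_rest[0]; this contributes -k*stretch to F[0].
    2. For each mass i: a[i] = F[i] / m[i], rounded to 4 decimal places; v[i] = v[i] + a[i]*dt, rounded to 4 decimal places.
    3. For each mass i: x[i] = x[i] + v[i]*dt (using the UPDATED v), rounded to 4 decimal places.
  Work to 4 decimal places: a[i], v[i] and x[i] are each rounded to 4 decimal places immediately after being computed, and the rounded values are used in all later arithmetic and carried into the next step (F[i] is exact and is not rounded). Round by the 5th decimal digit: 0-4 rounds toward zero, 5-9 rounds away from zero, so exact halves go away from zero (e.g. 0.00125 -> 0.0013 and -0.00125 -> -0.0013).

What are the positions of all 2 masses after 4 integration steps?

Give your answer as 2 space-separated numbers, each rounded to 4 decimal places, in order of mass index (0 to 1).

Answer: 3.1882 7.0029

Derivation:
Step 0: x=[3.0000 7.0000] v=[0.0000 0.0000]
Step 1: x=[3.0200 7.0000] v=[0.2000 0.0000]
Step 2: x=[3.0592 7.0002] v=[0.3920 0.0020]
Step 3: x=[3.1160 7.0010] v=[0.5684 0.0079]
Step 4: x=[3.1882 7.0029] v=[0.7222 0.0194]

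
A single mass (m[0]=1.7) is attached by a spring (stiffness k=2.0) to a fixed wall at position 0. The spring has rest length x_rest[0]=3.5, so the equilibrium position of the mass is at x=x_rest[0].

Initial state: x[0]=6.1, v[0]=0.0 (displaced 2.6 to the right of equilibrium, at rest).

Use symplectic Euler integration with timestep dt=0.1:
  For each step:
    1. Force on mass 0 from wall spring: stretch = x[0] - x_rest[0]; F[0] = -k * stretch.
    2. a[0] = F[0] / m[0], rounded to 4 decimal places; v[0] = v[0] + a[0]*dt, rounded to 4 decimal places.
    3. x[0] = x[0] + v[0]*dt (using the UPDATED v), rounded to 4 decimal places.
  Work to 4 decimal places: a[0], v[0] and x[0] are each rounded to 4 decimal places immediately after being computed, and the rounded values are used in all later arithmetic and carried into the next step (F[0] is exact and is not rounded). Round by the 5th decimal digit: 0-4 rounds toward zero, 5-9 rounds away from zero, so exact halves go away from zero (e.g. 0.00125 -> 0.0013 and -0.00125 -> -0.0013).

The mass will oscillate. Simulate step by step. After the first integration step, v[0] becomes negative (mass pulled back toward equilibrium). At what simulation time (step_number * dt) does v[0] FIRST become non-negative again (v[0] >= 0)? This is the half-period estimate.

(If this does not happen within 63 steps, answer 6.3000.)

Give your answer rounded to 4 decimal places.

Step 0: x=[6.1000] v=[0.0000]
Step 1: x=[6.0694] v=[-0.3059]
Step 2: x=[6.0086] v=[-0.6082]
Step 3: x=[5.9183] v=[-0.9033]
Step 4: x=[5.7995] v=[-1.1878]
Step 5: x=[5.6537] v=[-1.4583]
Step 6: x=[5.4825] v=[-1.7117]
Step 7: x=[5.2880] v=[-1.9449]
Step 8: x=[5.0725] v=[-2.1553]
Step 9: x=[4.8385] v=[-2.3403]
Step 10: x=[4.5887] v=[-2.4978]
Step 11: x=[4.3261] v=[-2.6259]
Step 12: x=[4.0538] v=[-2.7231]
Step 13: x=[3.7750] v=[-2.7883]
Step 14: x=[3.4929] v=[-2.8207]
Step 15: x=[3.2109] v=[-2.8199]
Step 16: x=[2.9323] v=[-2.7859]
Step 17: x=[2.6604] v=[-2.7191]
Step 18: x=[2.3984] v=[-2.6203]
Step 19: x=[2.1493] v=[-2.4907]
Step 20: x=[1.9161] v=[-2.3318]
Step 21: x=[1.7016] v=[-2.1455]
Step 22: x=[1.5082] v=[-1.9339]
Step 23: x=[1.3382] v=[-1.6996]
Step 24: x=[1.1937] v=[-1.4453]
Step 25: x=[1.0763] v=[-1.1740]
Step 26: x=[0.9874] v=[-0.8889]
Step 27: x=[0.9281] v=[-0.5933]
Step 28: x=[0.8990] v=[-0.2907]
Step 29: x=[0.9005] v=[0.0153]
First v>=0 after going negative at step 29, time=2.9000

Answer: 2.9000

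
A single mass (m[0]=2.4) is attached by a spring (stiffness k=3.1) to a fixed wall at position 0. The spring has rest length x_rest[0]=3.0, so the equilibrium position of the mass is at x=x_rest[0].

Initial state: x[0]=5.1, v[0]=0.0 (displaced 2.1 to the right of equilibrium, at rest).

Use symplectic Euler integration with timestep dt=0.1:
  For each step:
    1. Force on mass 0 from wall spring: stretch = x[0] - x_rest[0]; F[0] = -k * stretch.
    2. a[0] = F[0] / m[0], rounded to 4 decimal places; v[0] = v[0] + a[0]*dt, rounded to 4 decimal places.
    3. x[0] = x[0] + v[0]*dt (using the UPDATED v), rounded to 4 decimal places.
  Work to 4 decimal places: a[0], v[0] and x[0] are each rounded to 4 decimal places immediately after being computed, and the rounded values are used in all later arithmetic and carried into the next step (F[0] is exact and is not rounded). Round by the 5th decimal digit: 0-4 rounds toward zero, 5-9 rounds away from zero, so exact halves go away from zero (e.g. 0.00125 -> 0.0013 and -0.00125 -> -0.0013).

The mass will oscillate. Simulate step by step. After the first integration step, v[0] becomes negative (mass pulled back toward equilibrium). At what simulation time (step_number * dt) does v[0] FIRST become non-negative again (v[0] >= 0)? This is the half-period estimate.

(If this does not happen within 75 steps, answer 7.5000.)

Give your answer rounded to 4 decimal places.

Answer: 2.8000

Derivation:
Step 0: x=[5.1000] v=[0.0000]
Step 1: x=[5.0729] v=[-0.2713]
Step 2: x=[5.0190] v=[-0.5391]
Step 3: x=[4.9390] v=[-0.7999]
Step 4: x=[4.8340] v=[-1.0504]
Step 5: x=[4.7053] v=[-1.2873]
Step 6: x=[4.5545] v=[-1.5076]
Step 7: x=[4.3837] v=[-1.7084]
Step 8: x=[4.1950] v=[-1.8871]
Step 9: x=[3.9909] v=[-2.0415]
Step 10: x=[3.7740] v=[-2.1695]
Step 11: x=[3.5471] v=[-2.2695]
Step 12: x=[3.3131] v=[-2.3402]
Step 13: x=[3.0750] v=[-2.3806]
Step 14: x=[2.8360] v=[-2.3903]
Step 15: x=[2.5991] v=[-2.3691]
Step 16: x=[2.3674] v=[-2.3173]
Step 17: x=[2.1438] v=[-2.2356]
Step 18: x=[1.9313] v=[-2.1250]
Step 19: x=[1.7326] v=[-1.9870]
Step 20: x=[1.5503] v=[-1.8233]
Step 21: x=[1.3867] v=[-1.6361]
Step 22: x=[1.2439] v=[-1.4277]
Step 23: x=[1.1238] v=[-1.2009]
Step 24: x=[1.0279] v=[-0.9586]
Step 25: x=[0.9575] v=[-0.7039]
Step 26: x=[0.9135] v=[-0.4401]
Step 27: x=[0.8964] v=[-0.1706]
Step 28: x=[0.9065] v=[0.1011]
First v>=0 after going negative at step 28, time=2.8000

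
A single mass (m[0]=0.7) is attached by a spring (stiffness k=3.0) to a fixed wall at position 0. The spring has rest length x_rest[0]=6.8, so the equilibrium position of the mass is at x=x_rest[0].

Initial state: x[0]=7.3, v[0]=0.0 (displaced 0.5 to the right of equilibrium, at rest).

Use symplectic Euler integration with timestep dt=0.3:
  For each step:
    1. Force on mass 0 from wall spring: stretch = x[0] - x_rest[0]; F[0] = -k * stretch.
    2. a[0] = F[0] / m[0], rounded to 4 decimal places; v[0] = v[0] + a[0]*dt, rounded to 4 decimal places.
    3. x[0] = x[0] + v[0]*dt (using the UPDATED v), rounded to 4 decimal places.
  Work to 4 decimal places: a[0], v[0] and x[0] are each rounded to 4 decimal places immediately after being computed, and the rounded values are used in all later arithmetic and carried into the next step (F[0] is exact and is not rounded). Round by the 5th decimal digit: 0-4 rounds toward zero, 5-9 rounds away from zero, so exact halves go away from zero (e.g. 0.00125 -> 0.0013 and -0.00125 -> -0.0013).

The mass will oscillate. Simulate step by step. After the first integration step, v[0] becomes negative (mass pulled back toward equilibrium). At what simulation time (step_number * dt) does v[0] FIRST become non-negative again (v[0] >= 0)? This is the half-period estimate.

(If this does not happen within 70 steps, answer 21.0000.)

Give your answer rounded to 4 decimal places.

Step 0: x=[7.3000] v=[0.0000]
Step 1: x=[7.1071] v=[-0.6429]
Step 2: x=[6.7958] v=[-1.0377]
Step 3: x=[6.4861] v=[-1.0323]
Step 4: x=[6.2975] v=[-0.6287]
Step 5: x=[6.3027] v=[0.0174]
First v>=0 after going negative at step 5, time=1.5000

Answer: 1.5000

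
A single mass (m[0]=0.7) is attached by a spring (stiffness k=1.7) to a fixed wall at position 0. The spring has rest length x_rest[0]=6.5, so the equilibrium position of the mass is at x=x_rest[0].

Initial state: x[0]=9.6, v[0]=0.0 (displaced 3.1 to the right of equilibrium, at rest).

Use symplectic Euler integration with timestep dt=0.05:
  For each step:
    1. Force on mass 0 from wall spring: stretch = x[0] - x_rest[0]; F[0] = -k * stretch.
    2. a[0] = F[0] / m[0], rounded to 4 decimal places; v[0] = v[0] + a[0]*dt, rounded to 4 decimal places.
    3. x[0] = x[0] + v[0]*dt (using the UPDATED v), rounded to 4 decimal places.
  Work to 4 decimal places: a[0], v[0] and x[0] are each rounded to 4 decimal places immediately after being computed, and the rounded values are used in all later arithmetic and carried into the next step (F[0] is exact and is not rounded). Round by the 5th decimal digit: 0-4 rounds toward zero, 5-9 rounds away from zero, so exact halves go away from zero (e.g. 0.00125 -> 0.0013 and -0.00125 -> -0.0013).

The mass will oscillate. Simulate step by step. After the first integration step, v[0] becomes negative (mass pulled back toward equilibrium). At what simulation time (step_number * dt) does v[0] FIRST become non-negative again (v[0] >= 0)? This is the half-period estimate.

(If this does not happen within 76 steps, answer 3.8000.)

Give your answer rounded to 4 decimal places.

Step 0: x=[9.6000] v=[0.0000]
Step 1: x=[9.5812] v=[-0.3764]
Step 2: x=[9.5437] v=[-0.7505]
Step 3: x=[9.4877] v=[-1.1201]
Step 4: x=[9.4136] v=[-1.4829]
Step 5: x=[9.3218] v=[-1.8367]
Step 6: x=[9.2128] v=[-2.1793]
Step 7: x=[9.0874] v=[-2.5087]
Step 8: x=[8.9463] v=[-2.8229]
Step 9: x=[8.7903] v=[-3.1200]
Step 10: x=[8.6204] v=[-3.3981]
Step 11: x=[8.4376] v=[-3.6556]
Step 12: x=[8.2431] v=[-3.8909]
Step 13: x=[8.0380] v=[-4.1026]
Step 14: x=[7.8235] v=[-4.2894]
Step 15: x=[7.6010] v=[-4.4501]
Step 16: x=[7.3718] v=[-4.5838]
Step 17: x=[7.1373] v=[-4.6897]
Step 18: x=[6.8989] v=[-4.7671]
Step 19: x=[6.6581] v=[-4.8155]
Step 20: x=[6.4164] v=[-4.8347]
Step 21: x=[6.1752] v=[-4.8246]
Step 22: x=[5.9359] v=[-4.7852]
Step 23: x=[5.7001] v=[-4.7167]
Step 24: x=[5.4691] v=[-4.6196]
Step 25: x=[5.2444] v=[-4.4944]
Step 26: x=[5.0273] v=[-4.3419]
Step 27: x=[4.8191] v=[-4.1631]
Step 28: x=[4.6212] v=[-3.9590]
Step 29: x=[4.4347] v=[-3.7309]
Step 30: x=[4.2607] v=[-3.4801]
Step 31: x=[4.1003] v=[-3.2082]
Step 32: x=[3.9545] v=[-2.9168]
Step 33: x=[3.8241] v=[-2.6077]
Step 34: x=[3.7100] v=[-2.2828]
Step 35: x=[3.6128] v=[-1.9440]
Step 36: x=[3.5331] v=[-1.5934]
Step 37: x=[3.4714] v=[-1.2331]
Step 38: x=[3.4281] v=[-0.8653]
Step 39: x=[3.4035] v=[-0.4923]
Step 40: x=[3.3977] v=[-0.1163]
Step 41: x=[3.4107] v=[0.2604]
First v>=0 after going negative at step 41, time=2.0500

Answer: 2.0500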